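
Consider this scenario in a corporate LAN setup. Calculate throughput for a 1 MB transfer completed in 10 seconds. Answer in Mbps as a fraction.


Given: file = 1 MB, time = 10 s
File in Mb = 1 * 8 = 8 Mb
Throughput = 8 / 10 Mbps
Throughput = 4/5 Mbps

4/5


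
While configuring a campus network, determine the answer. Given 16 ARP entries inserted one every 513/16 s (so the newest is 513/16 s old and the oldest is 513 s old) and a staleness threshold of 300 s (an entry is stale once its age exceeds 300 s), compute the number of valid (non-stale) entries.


Ages are k * 513/16 s for k = 1..16 (spacing = 32.0625 s).
Entry k is valid iff k * 513/16 <= 300 iff k <= 16 * 300 / 513 = 9.3567
n_valid = floor(9.3567) = 9
(n_stale = 16 - 9 = 7)

9


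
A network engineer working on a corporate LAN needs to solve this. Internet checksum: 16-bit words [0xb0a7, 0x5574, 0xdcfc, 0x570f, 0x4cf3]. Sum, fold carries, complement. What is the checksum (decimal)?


Given words: [0xb0a7, 0x5574, 0xdcfc, 0x570f, 0x4cf3]
Step 1: Sum all words
Raw sum = 45223 + 21876 + 56572 + 22287 + 19699 = 165657
Step 2: Fold carry: (34585 + 2) = 34587
One's complement = ~34587 & 0xFFFF = 30948

30948


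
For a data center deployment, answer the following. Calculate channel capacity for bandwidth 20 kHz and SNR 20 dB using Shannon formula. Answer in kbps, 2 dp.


Given: B = 20 kHz, SNR = 20 dB
SNR linear = 10^(20/10) = 100
1 + SNR = 101
log2(101) = 6.6582114828
C = 20 * 1000 * 6.6582114828 = 133164.2297 bps
C = 133.164230 kbps -> 133.16 kbps (2 dp)

133.16


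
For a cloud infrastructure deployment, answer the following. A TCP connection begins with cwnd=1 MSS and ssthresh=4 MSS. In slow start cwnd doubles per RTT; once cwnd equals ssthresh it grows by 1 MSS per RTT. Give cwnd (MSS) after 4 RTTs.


RTT 0: cwnd = 1 MSS (initial)
RTT 1: cwnd = 2 MSS (slow start, doubled)
RTT 2: cwnd = 4 MSS (slow start, doubled)
RTT 3: cwnd = 5 MSS (congestion avoidance, +1)
RTT 4: cwnd = 6 MSS (congestion avoidance, +1)

6


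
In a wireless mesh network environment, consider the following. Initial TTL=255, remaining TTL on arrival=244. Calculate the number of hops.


Given: initial TTL = 255, received TTL = 244
Hops = initial TTL - received TTL
Hops = 255 - 244 = 11

11


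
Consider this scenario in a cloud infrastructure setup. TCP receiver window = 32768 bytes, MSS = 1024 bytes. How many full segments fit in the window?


Given: RWND = 32768 bytes, MSS = 1024 bytes
Full segments = floor(RWND / MSS)
Full segments = floor(32768 / 1024)
Full segments = floor(32.0) = 32

32


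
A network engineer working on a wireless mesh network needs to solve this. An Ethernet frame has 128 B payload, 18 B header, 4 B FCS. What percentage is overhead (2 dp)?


Given: payload = 128 B, header = 18 B, trailer = 4 B
Overhead bytes = header + trailer = 18 + 4 = 22
Total frame = payload + overhead = 128 + 22 = 150
Overhead % = 22 / 150 * 100 = 14.6667% -> 14.67% (2 dp)

14.67


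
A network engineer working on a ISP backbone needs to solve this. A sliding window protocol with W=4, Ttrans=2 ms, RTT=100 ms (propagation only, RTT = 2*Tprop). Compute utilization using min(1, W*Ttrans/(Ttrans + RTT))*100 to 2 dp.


Given: W = 4, Ttrans = 2 ms, RTT = 100 ms (= 2 * Tprop, Tprop = 50 ms)
Cycle time = Ttrans + RTT = 2 + 100 = 102 ms (first packet sent until its ACK returns)
W * Ttrans = 4 * 2 = 8 ms of sending per cycle
W * Ttrans / (Ttrans + RTT) = 8 / 102 = 0.078431
U = min(1, 0.078431) = 0.078431
U% = 7.84%

7.84


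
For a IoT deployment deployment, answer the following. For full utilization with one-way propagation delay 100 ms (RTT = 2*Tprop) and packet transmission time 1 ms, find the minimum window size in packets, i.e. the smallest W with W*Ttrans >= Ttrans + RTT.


Given: Ttrans = 1 ms, RTT = 200 ms (= 2 * Tprop, Tprop = 100 ms)
Time until first ACK returns = Ttrans + RTT = 1 + 200 = 201 ms
Need W * Ttrans >= Ttrans + RTT  ->  W >= (Ttrans + RTT) / Ttrans
(Ttrans + RTT) / Ttrans = 201 / 1 = 201
W_min = ceil(201) = 201

201


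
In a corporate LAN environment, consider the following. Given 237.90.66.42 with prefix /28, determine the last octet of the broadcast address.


Given: IP = 237.90.66.42, prefix = /28
Host bits = 32 - 28 = 4
Network last octet = 42 AND mask = 32
Host part size = 2^4 - 1 = 15
Broadcast last octet = 32 OR 15 = 47

47


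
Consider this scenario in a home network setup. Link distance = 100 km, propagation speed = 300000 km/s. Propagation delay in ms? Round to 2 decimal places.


Given: distance = 100 km, speed = 300000 km/s
Delay = distance / speed = 100 / 300000 seconds
Delay in ms = 100 * 1000 / 300000
Delay = 0.3333 ms
Rounded to 2 dp = 0.33 ms

0.33


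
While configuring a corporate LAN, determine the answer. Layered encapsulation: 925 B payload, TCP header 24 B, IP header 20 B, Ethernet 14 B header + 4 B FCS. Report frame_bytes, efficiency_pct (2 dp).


TCP segment = 925 + 24 = 949 B
IP packet = 949 + 20 = 969 B
Ethernet frame = 969 + 14 + 4 = 987 B
Efficiency = app / frame = 925 / 987 = 0.937183 = 93.7183% -> 93.72% (2 dp)

987, 93.72


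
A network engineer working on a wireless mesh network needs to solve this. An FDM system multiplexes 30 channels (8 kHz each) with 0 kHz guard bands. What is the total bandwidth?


Given: 30 channels, 8 kHz each, guard = 0 kHz
Channel bandwidth = 30 * 8 = 240 kHz
Guard bands = 29 gaps * 0 kHz = 0 kHz
Total = 240 + 0 = 240 kHz

240


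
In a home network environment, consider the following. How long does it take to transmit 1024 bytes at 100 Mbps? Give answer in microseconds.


Given: packet = 1024 bytes, bandwidth = 100 Mbps
Packet in bits = 1024 * 8 = 8192 bits
Bandwidth = 100 * 10^6 = 100000000 bps
Time = 8192 / 100000000 seconds
Time in us = 8192 * 10^6 / 100000000 = 81.92

81.92


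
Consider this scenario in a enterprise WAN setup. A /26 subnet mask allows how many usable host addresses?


Given: subnet mask /26
Host bits = 32 - 26 = 6
Total addresses = 2^6 = 64
Usable hosts = 64 - 2 (network + broadcast) = 62

62


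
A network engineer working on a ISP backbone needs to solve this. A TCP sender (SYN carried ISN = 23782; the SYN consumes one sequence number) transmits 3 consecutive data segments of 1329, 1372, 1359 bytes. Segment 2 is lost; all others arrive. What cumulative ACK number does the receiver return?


SYN uses sequence number 23782; first data byte = ISN + 1 = 23783.
Segment 1: SEQ = 23783, len = 1329 B, covers [23783, 25111]
Segment 2: SEQ = 25112, len = 1372 B, covers [25112, 26483] [LOST]
Segment 3: SEQ = 26484, len = 1359 B, covers [26484, 27842]
In-order data received: bytes [23783, 25111] (segments 1..1).
Segment 2 missing -> gap begins at byte 25112; later segments buffered out of order.
Cumulative ACK = next expected in-order byte = 23783 + 1329 = 25112

25112


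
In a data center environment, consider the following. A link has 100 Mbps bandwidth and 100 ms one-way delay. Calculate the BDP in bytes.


Given: bandwidth = 100 Mbps, delay = 100 ms
BDP in bits = 100 * 10^6 * 100 / 1000
BDP in bits = 10000000
BDP in bytes = 10000000 / 8 = 1250000

1250000


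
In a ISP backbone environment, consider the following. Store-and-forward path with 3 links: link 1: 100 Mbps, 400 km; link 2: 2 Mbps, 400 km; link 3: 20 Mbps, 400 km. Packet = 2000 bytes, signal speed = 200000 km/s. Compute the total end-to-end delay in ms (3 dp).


Packet = 2000 bytes = 16000 bits. Store-and-forward: sum (t_trans + t_prop) per link.
Link 1: t_trans = 16000/(100*10^6) s = 0.1600 ms; t_prop = 400/200000 s = 2.0000 ms; subtotal = 2.1600 ms
Link 2: t_trans = 16000/(2*10^6) s = 8.0000 ms; t_prop = 400/200000 s = 2.0000 ms; subtotal = 10.0000 ms
Link 3: t_trans = 16000/(20*10^6) s = 0.8000 ms; t_prop = 400/200000 s = 2.0000 ms; subtotal = 2.8000 ms
End-to-end = 2.1600 + 10.0000 + 2.8000 = 14.9600 ms -> 14.960 ms (3 dp)

14.960


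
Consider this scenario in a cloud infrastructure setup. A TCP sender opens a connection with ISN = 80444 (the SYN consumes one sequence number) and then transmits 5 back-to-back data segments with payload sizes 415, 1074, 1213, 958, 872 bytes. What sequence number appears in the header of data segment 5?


The SYN occupies sequence number ISN = 80444, so the first data byte is ISN + 1 = 80445.
SEQ of data segment i = (ISN + 1) + sum of payload sizes of segments 1..i-1.
Segment 1: SEQ = 80445, payload = 415 bytes
Segment 2: SEQ = 80860, payload = 1074 bytes
Segment 3: SEQ = 81934, payload = 1213 bytes
Segment 4: SEQ = 83147, payload = 958 bytes
Segment 5: SEQ = 84105, payload = 872 bytes
SEQ of segment 5 = 80445 + 415 + 1074 + 1213 + 958 = 84105

84105


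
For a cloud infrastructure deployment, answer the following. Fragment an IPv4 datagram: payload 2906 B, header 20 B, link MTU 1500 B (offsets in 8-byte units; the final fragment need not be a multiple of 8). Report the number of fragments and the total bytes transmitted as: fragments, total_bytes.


Max data per non-final fragment = floor((MTU - header)/8)*8 = floor((1500 - 20)/8)*8 = floor(1480/8)*8 = 1480 B
Final fragment needs no 8-byte alignment: it can carry up to MTU - header = 1480 B
Non-final fragments needed = ceil((payload - 1480) / 1480) = ceil(1426/1480) = ceil(0.9635) = 1
Number of fragments = 1 + 1 = 2
Fragment sizes (data): 1 * 1480 B + 1426 B (last, 1426 <= 1480 OK)
Total bytes sent = payload + n_frags * header = 2906 + 2*20 = 2906 + 40 = 2946 B

2, 2946


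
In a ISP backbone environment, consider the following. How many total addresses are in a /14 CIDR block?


Given: CIDR prefix /14
Host bits = 32 - 14 = 18
Total addresses = 2^18 = 262144

262144


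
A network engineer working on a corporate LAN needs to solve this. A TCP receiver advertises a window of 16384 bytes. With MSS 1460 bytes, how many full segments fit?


Given: RWND = 16384 bytes, MSS = 1460 bytes
Full segments = floor(RWND / MSS)
Full segments = floor(16384 / 1460)
Full segments = floor(11.2219) = 11

11


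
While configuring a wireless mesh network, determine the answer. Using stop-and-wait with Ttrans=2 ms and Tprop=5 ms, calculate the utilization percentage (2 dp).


Given: Ttrans = 2 ms, Tprop = 5 ms
RTT = 2 * Tprop = 2 * 5 = 10 ms
U = Ttrans / (Ttrans + RTT)
U = 2 / (2 + 10)
U = 2 / 12 = 0.166667
U% = 16.67%

16.67


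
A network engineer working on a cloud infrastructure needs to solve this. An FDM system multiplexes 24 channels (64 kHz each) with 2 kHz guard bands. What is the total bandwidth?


Given: 24 channels, 64 kHz each, guard = 2 kHz
Channel bandwidth = 24 * 64 = 1536 kHz
Guard bands = 23 gaps * 2 kHz = 46 kHz
Total = 1536 + 46 = 1582 kHz

1582


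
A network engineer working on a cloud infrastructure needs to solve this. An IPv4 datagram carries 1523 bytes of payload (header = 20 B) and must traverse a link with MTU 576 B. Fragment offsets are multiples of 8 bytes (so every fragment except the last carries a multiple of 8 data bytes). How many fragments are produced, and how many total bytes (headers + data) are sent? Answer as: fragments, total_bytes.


Max data per non-final fragment = floor((MTU - header)/8)*8 = floor((576 - 20)/8)*8 = floor(556/8)*8 = 552 B
Final fragment needs no 8-byte alignment: it can carry up to MTU - header = 556 B
Non-final fragments needed = ceil((payload - 556) / 552) = ceil(967/552) = ceil(1.7518) = 2
Number of fragments = 2 + 1 = 3
Fragment sizes (data): 2 * 552 B + 419 B (last, 419 <= 556 OK)
Total bytes sent = payload + n_frags * header = 1523 + 3*20 = 1523 + 60 = 1583 B

3, 1583


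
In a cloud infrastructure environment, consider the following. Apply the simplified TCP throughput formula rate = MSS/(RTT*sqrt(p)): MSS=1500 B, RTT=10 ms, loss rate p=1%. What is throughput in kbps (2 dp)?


Given: MSS = 1500 bytes, RTT = 10 ms, loss = 1%
RTT in seconds = 10 / 1000 = 0.01
Loss rate = 1% = 0.01
sqrt(loss) = sqrt(0.01) = 0.1
Throughput (bytes/s) = 1500 / (0.01 * 0.1) = 1500000.0000
Throughput (kbps) = 1500000.0000 * 8 / 1000 = 12000.000000 -> 12000.00 kbps (2 dp)

12000.00


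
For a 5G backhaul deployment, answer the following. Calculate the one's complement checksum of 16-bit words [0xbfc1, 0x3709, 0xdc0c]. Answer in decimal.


Given words: [0xbfc1, 0x3709, 0xdc0c]
Step 1: Sum all words
Raw sum = 49089 + 14089 + 56332 = 119510
Step 2: Fold carry: (53974 + 1) = 53975
One's complement = ~53975 & 0xFFFF = 11560

11560


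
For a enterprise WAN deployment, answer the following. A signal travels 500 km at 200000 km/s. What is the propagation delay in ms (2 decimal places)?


Given: distance = 500 km, speed = 200000 km/s
Delay = distance / speed = 500 / 200000 seconds
Delay in ms = 500 * 1000 / 200000
Delay = 2.5000 ms
Rounded to 2 dp = 2.50 ms

2.50


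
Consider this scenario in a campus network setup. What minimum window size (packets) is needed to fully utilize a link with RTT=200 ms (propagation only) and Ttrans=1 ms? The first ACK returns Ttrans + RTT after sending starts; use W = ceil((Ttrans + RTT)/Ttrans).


Given: Ttrans = 1 ms, RTT = 200 ms (= 2 * Tprop, Tprop = 100 ms)
Time until first ACK returns = Ttrans + RTT = 1 + 200 = 201 ms
Need W * Ttrans >= Ttrans + RTT  ->  W >= (Ttrans + RTT) / Ttrans
(Ttrans + RTT) / Ttrans = 201 / 1 = 201
W_min = ceil(201) = 201

201


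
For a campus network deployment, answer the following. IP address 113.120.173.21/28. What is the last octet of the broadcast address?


Given: IP = 113.120.173.21, prefix = /28
Host bits = 32 - 28 = 4
Network last octet = 21 AND mask = 16
Host part size = 2^4 - 1 = 15
Broadcast last octet = 16 OR 15 = 31

31


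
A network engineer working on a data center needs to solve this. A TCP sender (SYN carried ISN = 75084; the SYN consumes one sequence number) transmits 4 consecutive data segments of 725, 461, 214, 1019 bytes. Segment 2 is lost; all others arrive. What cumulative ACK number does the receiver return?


SYN uses sequence number 75084; first data byte = ISN + 1 = 75085.
Segment 1: SEQ = 75085, len = 725 B, covers [75085, 75809]
Segment 2: SEQ = 75810, len = 461 B, covers [75810, 76270] [LOST]
Segment 3: SEQ = 76271, len = 214 B, covers [76271, 76484]
Segment 4: SEQ = 76485, len = 1019 B, covers [76485, 77503]
In-order data received: bytes [75085, 75809] (segments 1..1).
Segment 2 missing -> gap begins at byte 75810; later segments buffered out of order.
Cumulative ACK = next expected in-order byte = 75085 + 725 = 75810

75810


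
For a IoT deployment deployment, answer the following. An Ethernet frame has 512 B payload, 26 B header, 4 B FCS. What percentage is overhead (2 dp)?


Given: payload = 512 B, header = 26 B, trailer = 4 B
Overhead bytes = header + trailer = 26 + 4 = 30
Total frame = payload + overhead = 512 + 30 = 542
Overhead % = 30 / 542 * 100 = 5.5351% -> 5.54% (2 dp)

5.54


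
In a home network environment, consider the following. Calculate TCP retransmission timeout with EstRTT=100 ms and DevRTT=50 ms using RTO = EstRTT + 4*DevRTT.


Given: EstRTT = 100 ms, DevRTT = 50 ms
Timeout = EstRTT + 4 * DevRTT
4 * DevRTT = 4 * 50 = 200
Timeout = 100 + 200 = 300 ms

300


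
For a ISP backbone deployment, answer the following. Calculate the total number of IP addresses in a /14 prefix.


Given: CIDR prefix /14
Host bits = 32 - 14 = 18
Total addresses = 2^18 = 262144

262144


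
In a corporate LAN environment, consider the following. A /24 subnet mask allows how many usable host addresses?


Given: subnet mask /24
Host bits = 32 - 24 = 8
Total addresses = 2^8 = 256
Usable hosts = 256 - 2 (network + broadcast) = 254

254


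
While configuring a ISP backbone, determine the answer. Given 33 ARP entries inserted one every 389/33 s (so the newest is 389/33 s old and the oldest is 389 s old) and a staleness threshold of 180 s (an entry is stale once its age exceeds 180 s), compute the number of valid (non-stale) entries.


Ages are k * 389/33 s for k = 1..33 (spacing = 11.7879 s).
Entry k is valid iff k * 389/33 <= 180 iff k <= 33 * 180 / 389 = 15.2699
n_valid = floor(15.2699) = 15
(n_stale = 33 - 15 = 18)

15


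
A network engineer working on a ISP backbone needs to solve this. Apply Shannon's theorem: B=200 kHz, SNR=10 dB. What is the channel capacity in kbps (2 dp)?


Given: B = 200 kHz, SNR = 10 dB
SNR linear = 10^(10/10) = 10
1 + SNR = 11
log2(11) = 3.4594316186
C = 200 * 1000 * 3.4594316186 = 691886.3237 bps
C = 691.886324 kbps -> 691.89 kbps (2 dp)

691.89


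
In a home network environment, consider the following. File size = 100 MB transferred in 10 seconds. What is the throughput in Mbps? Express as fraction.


Given: file = 100 MB, time = 10 s
File in Mb = 100 * 8 = 800 Mb
Throughput = 800 / 10 Mbps
Throughput = 80 Mbps

80


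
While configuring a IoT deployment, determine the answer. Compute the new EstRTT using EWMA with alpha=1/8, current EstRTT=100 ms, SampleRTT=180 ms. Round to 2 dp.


Given: EstRTT = 100 ms, SampleRTT = 180 ms, alpha = 1/8
New EstRTT = (1 - alpha) * EstRTT + alpha * SampleRTT
(7/8) * 100 = 87.5
(1/8) * 180 = 22.5
New EstRTT = 87.5 + 22.5 = 110 ms -> 110.00 ms (2 dp)

110.00


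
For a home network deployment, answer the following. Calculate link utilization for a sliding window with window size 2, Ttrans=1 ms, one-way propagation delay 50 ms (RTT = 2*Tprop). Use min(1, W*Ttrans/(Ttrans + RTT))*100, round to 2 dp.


Given: W = 2, Ttrans = 1 ms, RTT = 100 ms (= 2 * Tprop, Tprop = 50 ms)
Cycle time = Ttrans + RTT = 1 + 100 = 101 ms (first packet sent until its ACK returns)
W * Ttrans = 2 * 1 = 2 ms of sending per cycle
W * Ttrans / (Ttrans + RTT) = 2 / 101 = 0.019802
U = min(1, 0.019802) = 0.019802
U% = 1.98%

1.98


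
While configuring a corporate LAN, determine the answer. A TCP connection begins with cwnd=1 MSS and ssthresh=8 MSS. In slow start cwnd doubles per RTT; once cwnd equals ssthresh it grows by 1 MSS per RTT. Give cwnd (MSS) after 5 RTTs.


RTT 0: cwnd = 1 MSS (initial)
RTT 1: cwnd = 2 MSS (slow start, doubled)
RTT 2: cwnd = 4 MSS (slow start, doubled)
RTT 3: cwnd = 8 MSS (slow start, doubled)
RTT 4: cwnd = 9 MSS (congestion avoidance, +1)
RTT 5: cwnd = 10 MSS (congestion avoidance, +1)

10


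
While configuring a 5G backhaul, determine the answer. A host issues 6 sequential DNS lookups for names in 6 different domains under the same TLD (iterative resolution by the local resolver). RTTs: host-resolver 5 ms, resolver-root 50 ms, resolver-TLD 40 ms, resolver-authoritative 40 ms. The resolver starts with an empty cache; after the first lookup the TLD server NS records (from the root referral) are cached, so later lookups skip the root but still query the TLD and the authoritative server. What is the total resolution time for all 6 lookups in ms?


Lookup 1 (cold cache): local + root + TLD + auth = 5 + 50 + 40 + 40 = 135 ms
Lookups 2..6 (TLD NS cached -> skip root; new domain -> still ask TLD and auth): local + TLD + auth = 5 + 40 + 40 = 85 ms each
Remaining 5 lookups: 5 * 85 = 425 ms
Total = 135 + 425 = 560 ms

560


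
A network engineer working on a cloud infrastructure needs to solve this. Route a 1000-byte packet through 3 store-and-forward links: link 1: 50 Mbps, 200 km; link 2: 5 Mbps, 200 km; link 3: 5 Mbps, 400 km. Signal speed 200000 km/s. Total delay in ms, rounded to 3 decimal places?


Packet = 1000 bytes = 8000 bits. Store-and-forward: sum (t_trans + t_prop) per link.
Link 1: t_trans = 8000/(50*10^6) s = 0.1600 ms; t_prop = 200/200000 s = 1.0000 ms; subtotal = 1.1600 ms
Link 2: t_trans = 8000/(5*10^6) s = 1.6000 ms; t_prop = 200/200000 s = 1.0000 ms; subtotal = 2.6000 ms
Link 3: t_trans = 8000/(5*10^6) s = 1.6000 ms; t_prop = 400/200000 s = 2.0000 ms; subtotal = 3.6000 ms
End-to-end = 1.1600 + 2.6000 + 3.6000 = 7.3600 ms -> 7.360 ms (3 dp)

7.360


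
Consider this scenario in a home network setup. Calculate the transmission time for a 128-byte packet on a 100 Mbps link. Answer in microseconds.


Given: packet = 128 bytes, bandwidth = 100 Mbps
Packet in bits = 128 * 8 = 1024 bits
Bandwidth = 100 * 10^6 = 100000000 bps
Time = 1024 / 100000000 seconds
Time in us = 1024 * 10^6 / 100000000 = 10.24

10.24


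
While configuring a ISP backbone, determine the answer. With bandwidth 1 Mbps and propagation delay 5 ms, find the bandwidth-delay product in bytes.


Given: bandwidth = 1 Mbps, delay = 5 ms
BDP in bits = 1 * 10^6 * 5 / 1000
BDP in bits = 5000
BDP in bytes = 5000 / 8 = 625

625


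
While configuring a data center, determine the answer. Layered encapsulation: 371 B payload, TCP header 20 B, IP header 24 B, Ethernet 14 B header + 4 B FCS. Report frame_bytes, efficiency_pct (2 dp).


TCP segment = 371 + 20 = 391 B
IP packet = 391 + 24 = 415 B
Ethernet frame = 415 + 14 + 4 = 433 B
Efficiency = app / frame = 371 / 433 = 0.856813 = 85.6813% -> 85.68% (2 dp)

433, 85.68


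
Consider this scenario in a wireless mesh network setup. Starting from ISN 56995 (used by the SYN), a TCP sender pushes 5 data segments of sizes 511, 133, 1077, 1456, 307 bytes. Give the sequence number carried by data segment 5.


The SYN occupies sequence number ISN = 56995, so the first data byte is ISN + 1 = 56996.
SEQ of data segment i = (ISN + 1) + sum of payload sizes of segments 1..i-1.
Segment 1: SEQ = 56996, payload = 511 bytes
Segment 2: SEQ = 57507, payload = 133 bytes
Segment 3: SEQ = 57640, payload = 1077 bytes
Segment 4: SEQ = 58717, payload = 1456 bytes
Segment 5: SEQ = 60173, payload = 307 bytes
SEQ of segment 5 = 56996 + 511 + 133 + 1077 + 1456 = 60173

60173


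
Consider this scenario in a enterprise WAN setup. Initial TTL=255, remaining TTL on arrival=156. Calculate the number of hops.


Given: initial TTL = 255, received TTL = 156
Hops = initial TTL - received TTL
Hops = 255 - 156 = 99

99


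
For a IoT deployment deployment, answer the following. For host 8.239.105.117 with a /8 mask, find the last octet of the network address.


Given: IP = 8.239.105.117, prefix = /8
Subnet mask = 255.0.0.0
Last octet of IP: 117
Last octet of mask: 0
Network last octet = 117 AND 0 = 0

0


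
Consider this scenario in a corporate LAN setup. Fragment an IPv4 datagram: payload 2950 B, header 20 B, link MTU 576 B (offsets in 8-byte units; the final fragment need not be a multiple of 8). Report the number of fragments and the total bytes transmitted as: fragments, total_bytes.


Max data per non-final fragment = floor((MTU - header)/8)*8 = floor((576 - 20)/8)*8 = floor(556/8)*8 = 552 B
Final fragment needs no 8-byte alignment: it can carry up to MTU - header = 556 B
Non-final fragments needed = ceil((payload - 556) / 552) = ceil(2394/552) = ceil(4.3370) = 5
Number of fragments = 5 + 1 = 6
Fragment sizes (data): 5 * 552 B + 190 B (last, 190 <= 556 OK)
Total bytes sent = payload + n_frags * header = 2950 + 6*20 = 2950 + 120 = 3070 B

6, 3070


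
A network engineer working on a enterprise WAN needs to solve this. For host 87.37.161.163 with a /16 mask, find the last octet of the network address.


Given: IP = 87.37.161.163, prefix = /16
Subnet mask = 255.255.0.0
Last octet of IP: 163
Last octet of mask: 0
Network last octet = 163 AND 0 = 0

0


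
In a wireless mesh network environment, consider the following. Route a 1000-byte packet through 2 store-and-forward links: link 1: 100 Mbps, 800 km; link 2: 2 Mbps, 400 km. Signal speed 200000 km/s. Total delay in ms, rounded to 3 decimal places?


Packet = 1000 bytes = 8000 bits. Store-and-forward: sum (t_trans + t_prop) per link.
Link 1: t_trans = 8000/(100*10^6) s = 0.0800 ms; t_prop = 800/200000 s = 4.0000 ms; subtotal = 4.0800 ms
Link 2: t_trans = 8000/(2*10^6) s = 4.0000 ms; t_prop = 400/200000 s = 2.0000 ms; subtotal = 6.0000 ms
End-to-end = 4.0800 + 6.0000 = 10.0800 ms -> 10.080 ms (3 dp)

10.080


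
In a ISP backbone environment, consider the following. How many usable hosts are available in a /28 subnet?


Given: subnet mask /28
Host bits = 32 - 28 = 4
Total addresses = 2^4 = 16
Usable hosts = 16 - 2 (network + broadcast) = 14

14


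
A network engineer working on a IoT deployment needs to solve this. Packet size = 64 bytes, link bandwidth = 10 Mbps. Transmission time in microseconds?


Given: packet = 64 bytes, bandwidth = 10 Mbps
Packet in bits = 64 * 8 = 512 bits
Bandwidth = 10 * 10^6 = 10000000 bps
Time = 512 / 10000000 seconds
Time in us = 512 * 10^6 / 10000000 = 51.2

51.2


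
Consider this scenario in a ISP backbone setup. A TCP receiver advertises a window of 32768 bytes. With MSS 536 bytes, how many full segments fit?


Given: RWND = 32768 bytes, MSS = 536 bytes
Full segments = floor(RWND / MSS)
Full segments = floor(32768 / 536)
Full segments = floor(61.1343) = 61

61


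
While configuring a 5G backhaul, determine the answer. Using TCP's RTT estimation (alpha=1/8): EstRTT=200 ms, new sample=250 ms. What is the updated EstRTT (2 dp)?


Given: EstRTT = 200 ms, SampleRTT = 250 ms, alpha = 1/8
New EstRTT = (1 - alpha) * EstRTT + alpha * SampleRTT
(7/8) * 200 = 175
(1/8) * 250 = 31.25
New EstRTT = 175 + 31.25 = 206.25 ms -> 206.25 ms (2 dp)

206.25


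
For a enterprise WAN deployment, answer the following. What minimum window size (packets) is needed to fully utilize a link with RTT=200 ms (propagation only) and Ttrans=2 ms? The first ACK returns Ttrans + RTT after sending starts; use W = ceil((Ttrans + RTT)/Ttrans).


Given: Ttrans = 2 ms, RTT = 200 ms (= 2 * Tprop, Tprop = 100 ms)
Time until first ACK returns = Ttrans + RTT = 2 + 200 = 202 ms
Need W * Ttrans >= Ttrans + RTT  ->  W >= (Ttrans + RTT) / Ttrans
(Ttrans + RTT) / Ttrans = 202 / 2 = 101
W_min = ceil(101) = 101

101


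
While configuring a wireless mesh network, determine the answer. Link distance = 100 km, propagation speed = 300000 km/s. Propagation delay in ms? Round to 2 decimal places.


Given: distance = 100 km, speed = 300000 km/s
Delay = distance / speed = 100 / 300000 seconds
Delay in ms = 100 * 1000 / 300000
Delay = 0.3333 ms
Rounded to 2 dp = 0.33 ms

0.33


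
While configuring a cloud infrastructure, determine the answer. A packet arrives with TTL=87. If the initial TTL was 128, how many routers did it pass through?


Given: initial TTL = 128, received TTL = 87
Hops = initial TTL - received TTL
Hops = 128 - 87 = 41

41


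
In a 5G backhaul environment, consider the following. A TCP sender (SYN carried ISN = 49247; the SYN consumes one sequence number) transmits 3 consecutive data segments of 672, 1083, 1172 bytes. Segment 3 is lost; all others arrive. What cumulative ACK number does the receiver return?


SYN uses sequence number 49247; first data byte = ISN + 1 = 49248.
Segment 1: SEQ = 49248, len = 672 B, covers [49248, 49919]
Segment 2: SEQ = 49920, len = 1083 B, covers [49920, 51002]
Segment 3: SEQ = 51003, len = 1172 B, covers [51003, 52174] [LOST]
In-order data received: bytes [49248, 51002] (segments 1..2).
Segment 3 missing -> gap begins at byte 51003.
Cumulative ACK = next expected in-order byte = 49248 + 672 + 1083 = 51003

51003


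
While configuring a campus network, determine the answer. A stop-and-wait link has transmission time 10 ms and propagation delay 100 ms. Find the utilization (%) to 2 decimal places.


Given: Ttrans = 10 ms, Tprop = 100 ms
RTT = 2 * Tprop = 2 * 100 = 200 ms
U = Ttrans / (Ttrans + RTT)
U = 10 / (10 + 200)
U = 10 / 210 = 0.047619
U% = 4.76%

4.76


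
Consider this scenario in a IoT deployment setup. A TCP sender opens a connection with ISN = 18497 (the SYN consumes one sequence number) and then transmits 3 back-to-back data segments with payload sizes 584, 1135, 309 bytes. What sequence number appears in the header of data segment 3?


The SYN occupies sequence number ISN = 18497, so the first data byte is ISN + 1 = 18498.
SEQ of data segment i = (ISN + 1) + sum of payload sizes of segments 1..i-1.
Segment 1: SEQ = 18498, payload = 584 bytes
Segment 2: SEQ = 19082, payload = 1135 bytes
Segment 3: SEQ = 20217, payload = 309 bytes
SEQ of segment 3 = 18498 + 584 + 1135 = 20217

20217


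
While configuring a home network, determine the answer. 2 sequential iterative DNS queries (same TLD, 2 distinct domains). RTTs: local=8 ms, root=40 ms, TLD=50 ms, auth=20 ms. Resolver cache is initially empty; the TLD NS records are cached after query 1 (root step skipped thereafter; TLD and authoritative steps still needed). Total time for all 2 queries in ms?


Lookup 1 (cold cache): local + root + TLD + auth = 8 + 40 + 50 + 20 = 118 ms
Lookups 2..2 (TLD NS cached -> skip root; new domain -> still ask TLD and auth): local + TLD + auth = 8 + 50 + 20 = 78 ms each
Remaining 1 lookups: 1 * 78 = 78 ms
Total = 118 + 78 = 196 ms

196


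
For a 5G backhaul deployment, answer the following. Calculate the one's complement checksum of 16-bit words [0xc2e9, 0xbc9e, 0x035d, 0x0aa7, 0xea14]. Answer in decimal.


Given words: [0xc2e9, 0xbc9e, 0x035d, 0x0aa7, 0xea14]
Step 1: Sum all words
Raw sum = 49897 + 48286 + 861 + 2727 + 59924 = 161695
Step 2: Fold carry: (30623 + 2) = 30625
One's complement = ~30625 & 0xFFFF = 34910

34910


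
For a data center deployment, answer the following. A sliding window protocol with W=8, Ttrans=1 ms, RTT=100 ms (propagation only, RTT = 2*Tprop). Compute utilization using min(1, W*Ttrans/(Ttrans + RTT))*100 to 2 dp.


Given: W = 8, Ttrans = 1 ms, RTT = 100 ms (= 2 * Tprop, Tprop = 50 ms)
Cycle time = Ttrans + RTT = 1 + 100 = 101 ms (first packet sent until its ACK returns)
W * Ttrans = 8 * 1 = 8 ms of sending per cycle
W * Ttrans / (Ttrans + RTT) = 8 / 101 = 0.079208
U = min(1, 0.079208) = 0.079208
U% = 7.92%

7.92


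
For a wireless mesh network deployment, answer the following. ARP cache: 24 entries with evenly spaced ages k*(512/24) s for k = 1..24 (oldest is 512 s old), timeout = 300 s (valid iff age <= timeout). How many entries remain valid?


Ages are k * 512/24 s for k = 1..24 (spacing = 21.3333 s).
Entry k is valid iff k * 512/24 <= 300 iff k <= 24 * 300 / 512 = 14.0625
n_valid = floor(14.0625) = 14
(n_stale = 24 - 14 = 10)

14


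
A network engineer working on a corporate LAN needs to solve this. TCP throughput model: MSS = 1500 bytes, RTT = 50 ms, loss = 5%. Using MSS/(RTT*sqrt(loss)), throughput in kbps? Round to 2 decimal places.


Given: MSS = 1500 bytes, RTT = 50 ms, loss = 5%
RTT in seconds = 50 / 1000 = 0.05
Loss rate = 5% = 0.05
sqrt(loss) = sqrt(0.05) = 0.223606797750
Throughput (bytes/s) = 1500 / (0.05 * 0.223606797750) = 134164.0786
Throughput (kbps) = 134164.0786 * 8 / 1000 = 1073.312629 -> 1073.31 kbps (2 dp)

1073.31


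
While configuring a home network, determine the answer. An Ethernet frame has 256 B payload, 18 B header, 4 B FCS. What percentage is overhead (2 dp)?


Given: payload = 256 B, header = 18 B, trailer = 4 B
Overhead bytes = header + trailer = 18 + 4 = 22
Total frame = payload + overhead = 256 + 22 = 278
Overhead % = 22 / 278 * 100 = 7.9137% -> 7.91% (2 dp)

7.91


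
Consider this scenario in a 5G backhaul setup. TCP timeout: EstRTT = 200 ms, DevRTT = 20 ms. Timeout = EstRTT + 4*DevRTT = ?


Given: EstRTT = 200 ms, DevRTT = 20 ms
Timeout = EstRTT + 4 * DevRTT
4 * DevRTT = 4 * 20 = 80
Timeout = 200 + 80 = 280 ms

280


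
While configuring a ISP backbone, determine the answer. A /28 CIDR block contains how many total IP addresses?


Given: CIDR prefix /28
Host bits = 32 - 28 = 4
Total addresses = 2^4 = 16

16


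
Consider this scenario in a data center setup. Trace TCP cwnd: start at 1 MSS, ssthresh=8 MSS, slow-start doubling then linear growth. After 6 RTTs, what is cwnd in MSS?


RTT 0: cwnd = 1 MSS (initial)
RTT 1: cwnd = 2 MSS (slow start, doubled)
RTT 2: cwnd = 4 MSS (slow start, doubled)
RTT 3: cwnd = 8 MSS (slow start, doubled)
RTT 4: cwnd = 9 MSS (congestion avoidance, +1)
RTT 5: cwnd = 10 MSS (congestion avoidance, +1)
RTT 6: cwnd = 11 MSS (congestion avoidance, +1)

11


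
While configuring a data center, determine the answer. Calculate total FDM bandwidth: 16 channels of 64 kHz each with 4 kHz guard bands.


Given: 16 channels, 64 kHz each, guard = 4 kHz
Channel bandwidth = 16 * 64 = 1024 kHz
Guard bands = 15 gaps * 4 kHz = 60 kHz
Total = 1024 + 60 = 1084 kHz

1084


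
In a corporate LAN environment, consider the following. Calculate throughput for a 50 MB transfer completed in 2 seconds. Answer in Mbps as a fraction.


Given: file = 50 MB, time = 2 s
File in Mb = 50 * 8 = 400 Mb
Throughput = 400 / 2 Mbps
Throughput = 200 Mbps

200


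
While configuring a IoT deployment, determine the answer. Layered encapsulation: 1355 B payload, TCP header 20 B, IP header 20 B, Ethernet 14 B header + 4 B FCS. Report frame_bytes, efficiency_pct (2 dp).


TCP segment = 1355 + 20 = 1375 B
IP packet = 1375 + 20 = 1395 B
Ethernet frame = 1395 + 14 + 4 = 1413 B
Efficiency = app / frame = 1355 / 1413 = 0.958953 = 95.8953% -> 95.90% (2 dp)

1413, 95.90


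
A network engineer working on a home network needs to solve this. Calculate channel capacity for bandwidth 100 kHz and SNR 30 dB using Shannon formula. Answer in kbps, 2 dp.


Given: B = 100 kHz, SNR = 30 dB
SNR linear = 10^(30/10) = 1000
1 + SNR = 1001
log2(1001) = 9.9672262588
C = 100 * 1000 * 9.9672262588 = 996722.6259 bps
C = 996.722626 kbps -> 996.72 kbps (2 dp)

996.72


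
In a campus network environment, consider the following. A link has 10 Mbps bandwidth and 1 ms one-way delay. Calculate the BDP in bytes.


Given: bandwidth = 10 Mbps, delay = 1 ms
BDP in bits = 10 * 10^6 * 1 / 1000
BDP in bits = 10000
BDP in bytes = 10000 / 8 = 1250

1250


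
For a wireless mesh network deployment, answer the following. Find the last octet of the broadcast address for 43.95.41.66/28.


Given: IP = 43.95.41.66, prefix = /28
Host bits = 32 - 28 = 4
Network last octet = 66 AND mask = 64
Host part size = 2^4 - 1 = 15
Broadcast last octet = 64 OR 15 = 79

79


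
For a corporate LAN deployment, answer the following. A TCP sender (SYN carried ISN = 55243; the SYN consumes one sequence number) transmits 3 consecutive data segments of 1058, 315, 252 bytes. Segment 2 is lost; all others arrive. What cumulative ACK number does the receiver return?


SYN uses sequence number 55243; first data byte = ISN + 1 = 55244.
Segment 1: SEQ = 55244, len = 1058 B, covers [55244, 56301]
Segment 2: SEQ = 56302, len = 315 B, covers [56302, 56616] [LOST]
Segment 3: SEQ = 56617, len = 252 B, covers [56617, 56868]
In-order data received: bytes [55244, 56301] (segments 1..1).
Segment 2 missing -> gap begins at byte 56302; later segments buffered out of order.
Cumulative ACK = next expected in-order byte = 55244 + 1058 = 56302

56302


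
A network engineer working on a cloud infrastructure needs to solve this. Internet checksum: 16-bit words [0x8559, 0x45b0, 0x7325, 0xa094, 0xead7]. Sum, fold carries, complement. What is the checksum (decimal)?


Given words: [0x8559, 0x45b0, 0x7325, 0xa094, 0xead7]
Step 1: Sum all words
Raw sum = 34137 + 17840 + 29477 + 41108 + 60119 = 182681
Step 2: Fold carry: (51609 + 2) = 51611
One's complement = ~51611 & 0xFFFF = 13924

13924


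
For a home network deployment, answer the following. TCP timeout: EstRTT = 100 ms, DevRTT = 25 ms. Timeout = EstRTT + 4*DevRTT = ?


Given: EstRTT = 100 ms, DevRTT = 25 ms
Timeout = EstRTT + 4 * DevRTT
4 * DevRTT = 4 * 25 = 100
Timeout = 100 + 100 = 200 ms

200


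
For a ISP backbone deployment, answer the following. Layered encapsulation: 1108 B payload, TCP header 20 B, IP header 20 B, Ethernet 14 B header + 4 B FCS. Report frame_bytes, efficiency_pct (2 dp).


TCP segment = 1108 + 20 = 1128 B
IP packet = 1128 + 20 = 1148 B
Ethernet frame = 1148 + 14 + 4 = 1166 B
Efficiency = app / frame = 1108 / 1166 = 0.950257 = 95.0257% -> 95.03% (2 dp)

1166, 95.03


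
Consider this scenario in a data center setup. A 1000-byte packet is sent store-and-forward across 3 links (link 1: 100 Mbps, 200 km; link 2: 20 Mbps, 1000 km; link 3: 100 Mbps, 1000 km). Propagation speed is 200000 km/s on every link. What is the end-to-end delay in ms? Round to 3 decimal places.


Packet = 1000 bytes = 8000 bits. Store-and-forward: sum (t_trans + t_prop) per link.
Link 1: t_trans = 8000/(100*10^6) s = 0.0800 ms; t_prop = 200/200000 s = 1.0000 ms; subtotal = 1.0800 ms
Link 2: t_trans = 8000/(20*10^6) s = 0.4000 ms; t_prop = 1000/200000 s = 5.0000 ms; subtotal = 5.4000 ms
Link 3: t_trans = 8000/(100*10^6) s = 0.0800 ms; t_prop = 1000/200000 s = 5.0000 ms; subtotal = 5.0800 ms
End-to-end = 1.0800 + 5.4000 + 5.0800 = 11.5600 ms -> 11.560 ms (3 dp)

11.560


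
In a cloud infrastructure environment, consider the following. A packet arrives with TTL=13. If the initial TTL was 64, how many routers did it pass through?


Given: initial TTL = 64, received TTL = 13
Hops = initial TTL - received TTL
Hops = 64 - 13 = 51

51


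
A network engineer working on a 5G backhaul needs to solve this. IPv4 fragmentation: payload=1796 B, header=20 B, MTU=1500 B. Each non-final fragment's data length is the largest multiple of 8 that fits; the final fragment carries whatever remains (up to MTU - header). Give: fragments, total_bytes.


Max data per non-final fragment = floor((MTU - header)/8)*8 = floor((1500 - 20)/8)*8 = floor(1480/8)*8 = 1480 B
Final fragment needs no 8-byte alignment: it can carry up to MTU - header = 1480 B
Non-final fragments needed = ceil((payload - 1480) / 1480) = ceil(316/1480) = ceil(0.2135) = 1
Number of fragments = 1 + 1 = 2
Fragment sizes (data): 1 * 1480 B + 316 B (last, 316 <= 1480 OK)
Total bytes sent = payload + n_frags * header = 1796 + 2*20 = 1796 + 40 = 1836 B

2, 1836


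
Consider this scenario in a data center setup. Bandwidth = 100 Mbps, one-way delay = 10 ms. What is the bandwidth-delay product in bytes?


Given: bandwidth = 100 Mbps, delay = 10 ms
BDP in bits = 100 * 10^6 * 10 / 1000
BDP in bits = 1000000
BDP in bytes = 1000000 / 8 = 125000

125000


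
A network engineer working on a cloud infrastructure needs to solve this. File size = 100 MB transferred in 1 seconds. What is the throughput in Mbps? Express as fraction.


Given: file = 100 MB, time = 1 s
File in Mb = 100 * 8 = 800 Mb
Throughput = 800 / 1 Mbps
Throughput = 800 Mbps

800


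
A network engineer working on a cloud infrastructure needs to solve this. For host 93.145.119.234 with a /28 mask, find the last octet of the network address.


Given: IP = 93.145.119.234, prefix = /28
Subnet mask = 255.255.255.240
Last octet of IP: 234
Last octet of mask: 240
Network last octet = 234 AND 240 = 224

224


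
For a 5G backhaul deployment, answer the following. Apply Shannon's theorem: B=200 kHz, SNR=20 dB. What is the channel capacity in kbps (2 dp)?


Given: B = 200 kHz, SNR = 20 dB
SNR linear = 10^(20/10) = 100
1 + SNR = 101
log2(101) = 6.6582114828
C = 200 * 1000 * 6.6582114828 = 1331642.2966 bps
C = 1331.642297 kbps -> 1331.64 kbps (2 dp)

1331.64


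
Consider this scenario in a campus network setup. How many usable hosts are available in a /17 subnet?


Given: subnet mask /17
Host bits = 32 - 17 = 15
Total addresses = 2^15 = 32768
Usable hosts = 32768 - 2 (network + broadcast) = 32766

32766


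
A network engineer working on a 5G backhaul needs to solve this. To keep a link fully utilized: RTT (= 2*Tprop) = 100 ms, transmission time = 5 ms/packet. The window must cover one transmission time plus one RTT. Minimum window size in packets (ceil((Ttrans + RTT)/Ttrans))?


Given: Ttrans = 5 ms, RTT = 100 ms (= 2 * Tprop, Tprop = 50 ms)
Time until first ACK returns = Ttrans + RTT = 5 + 100 = 105 ms
Need W * Ttrans >= Ttrans + RTT  ->  W >= (Ttrans + RTT) / Ttrans
(Ttrans + RTT) / Ttrans = 105 / 5 = 21
W_min = ceil(21) = 21

21


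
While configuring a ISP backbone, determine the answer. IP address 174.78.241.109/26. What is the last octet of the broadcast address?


Given: IP = 174.78.241.109, prefix = /26
Host bits = 32 - 26 = 6
Network last octet = 109 AND mask = 64
Host part size = 2^6 - 1 = 63
Broadcast last octet = 64 OR 63 = 127

127


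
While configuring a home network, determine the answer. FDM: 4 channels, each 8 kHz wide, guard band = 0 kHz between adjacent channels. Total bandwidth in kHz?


Given: 4 channels, 8 kHz each, guard = 0 kHz
Channel bandwidth = 4 * 8 = 32 kHz
Guard bands = 3 gaps * 0 kHz = 0 kHz
Total = 32 + 0 = 32 kHz

32
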